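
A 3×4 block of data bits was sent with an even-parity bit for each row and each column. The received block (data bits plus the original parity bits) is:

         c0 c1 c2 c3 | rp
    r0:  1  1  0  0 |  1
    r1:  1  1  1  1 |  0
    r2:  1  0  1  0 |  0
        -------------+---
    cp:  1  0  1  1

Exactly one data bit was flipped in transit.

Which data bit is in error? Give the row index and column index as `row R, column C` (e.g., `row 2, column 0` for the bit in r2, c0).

row 0, column 2

Recompute each row's even parity and compare to rp:
  r0: data parity 0, sent rp 1 → mismatch
  r1: data parity 0, sent rp 0 → ok
  r2: data parity 0, sent rp 0 → ok
Recompute each column's even parity and compare to cp:
  c0: data parity 1, sent cp 1 → ok
  c1: data parity 0, sent cp 0 → ok
  c2: data parity 0, sent cp 1 → mismatch
  c3: data parity 1, sent cp 1 → ok
Exactly one row (r0) and one column (c2) fail → the flipped bit is at their intersection.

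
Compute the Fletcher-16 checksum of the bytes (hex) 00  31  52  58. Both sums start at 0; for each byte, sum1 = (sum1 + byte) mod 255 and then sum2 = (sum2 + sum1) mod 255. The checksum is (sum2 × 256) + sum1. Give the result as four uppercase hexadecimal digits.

Running sums (mod 255):
  after byte 0 (00): sum1=0, sum2=0
  after byte 1 (31): sum1=49, sum2=49
  after byte 2 (52): sum1=131, sum2=180
  after byte 3 (58): sum1=219, sum2=144
Checksum = sum2·256 + sum1 = 144·256 + 219 = 37083 = 0x90DB.

90DB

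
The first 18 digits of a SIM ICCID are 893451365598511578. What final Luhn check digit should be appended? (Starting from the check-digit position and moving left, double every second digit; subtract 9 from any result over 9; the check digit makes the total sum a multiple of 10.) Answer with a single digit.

4

Partial digits right→left: 8 7 5 1 1 5 8 9 5 5 6 3 1 5 4 3 9 8
Double every second digit counting from the check-digit position (so the 1st, 3rd, 5th, ... of the partial from the right).
  doubled (with −9 where >9): 7 1 2 7 1 3 2 8 9 → sum 40
  kept as-is: 7 1 5 9 5 3 5 3 8 → sum 46
Total = 40 + 46 = 86.
Check digit = (10 − (86 mod 10)) mod 10 = 4.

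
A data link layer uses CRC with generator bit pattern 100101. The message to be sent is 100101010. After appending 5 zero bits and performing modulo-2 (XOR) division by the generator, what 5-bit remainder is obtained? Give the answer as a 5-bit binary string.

Append 5 zeros: 10010101000000. Divide by 100101 (XOR where the leading bit is 1):
  pos 0: 100101 XOR 100101 = 000000
  pos 7: 100000 XOR 100101 = 000101
Remainder (last 5 bits) = 01010. This is the CRC / FCS.

01010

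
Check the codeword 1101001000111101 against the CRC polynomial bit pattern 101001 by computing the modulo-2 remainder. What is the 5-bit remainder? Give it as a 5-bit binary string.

Modulo-2 division of 1101001000111101 by 101001:
  pos 0: 110100 XOR 101001 = 011101
  pos 1: 111011 XOR 101001 = 010010
  pos 2: 100100 XOR 101001 = 001101
  pos 4: 110100 XOR 101001 = 011101
  pos 5: 111011 XOR 101001 = 010010
  pos 6: 100101 XOR 101001 = 001100
  pos 8: 110011 XOR 101001 = 011010
  pos 9: 110100 XOR 101001 = 011101
  pos 10: 111011 XOR 101001 = 010010
Remainder = 10010 (nonzero — an error is detected).

10010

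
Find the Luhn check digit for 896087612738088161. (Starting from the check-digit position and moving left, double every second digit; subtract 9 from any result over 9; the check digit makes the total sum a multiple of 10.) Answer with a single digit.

4

Partial digits right→left: 1 6 1 8 8 0 8 3 7 2 1 6 7 8 0 6 9 8
Double every second digit counting from the check-digit position (so the 1st, 3rd, 5th, ... of the partial from the right).
  doubled (with −9 where >9): 2 2 7 7 5 2 5 0 9 → sum 39
  kept as-is: 6 8 0 3 2 6 8 6 8 → sum 47
Total = 39 + 47 = 86.
Check digit = (10 − (86 mod 10)) mod 10 = 4.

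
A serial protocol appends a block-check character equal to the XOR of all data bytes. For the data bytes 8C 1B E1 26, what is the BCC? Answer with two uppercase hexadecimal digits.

XOR the bytes together:
  start with 0x8C
  0x8C ⊕ 0x1B = 0x97
  0x97 ⊕ 0xE1 = 0x76
  0x76 ⊕ 0x26 = 0x50

50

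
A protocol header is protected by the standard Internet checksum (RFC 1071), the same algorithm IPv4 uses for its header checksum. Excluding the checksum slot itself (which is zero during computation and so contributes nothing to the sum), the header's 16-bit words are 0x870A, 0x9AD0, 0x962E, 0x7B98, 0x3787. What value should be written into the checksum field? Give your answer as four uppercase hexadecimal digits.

One's-complement addition (fold any carry out of bit 15 back into bit 0):
  0x870A + 0x9AD0 = 0x121DA → wrap carry → 0x21DB
  0x21DB + 0x962E = 0x0B809
  0xB809 + 0x7B98 = 0x133A1 → wrap carry → 0x33A2
  0x33A2 + 0x3787 = 0x06B29
One's-complement sum = 0x6B29.
Checksum = ~0x6B29 & 0xFFFF = 0x94D6.

94D6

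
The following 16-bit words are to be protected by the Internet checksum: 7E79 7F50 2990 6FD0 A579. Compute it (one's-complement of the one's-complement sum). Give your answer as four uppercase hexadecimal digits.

One's-complement addition (fold any carry out of bit 15 back into bit 0):
  0x7E79 + 0x7F50 = 0x0FDC9
  0xFDC9 + 0x2990 = 0x12759 → wrap carry → 0x275A
  0x275A + 0x6FD0 = 0x0972A
  0x972A + 0xA579 = 0x13CA3 → wrap carry → 0x3CA4
One's-complement sum = 0x3CA4.
Checksum = ~0x3CA4 & 0xFFFF = 0xC35B.

C35B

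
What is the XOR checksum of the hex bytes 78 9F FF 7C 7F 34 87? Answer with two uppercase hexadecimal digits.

A8

XOR the bytes together:
  start with 0x78
  0x78 ⊕ 0x9F = 0xE7
  0xE7 ⊕ 0xFF = 0x18
  0x18 ⊕ 0x7C = 0x64
  0x64 ⊕ 0x7F = 0x1B
  0x1B ⊕ 0x34 = 0x2F
  0x2F ⊕ 0x87 = 0xA8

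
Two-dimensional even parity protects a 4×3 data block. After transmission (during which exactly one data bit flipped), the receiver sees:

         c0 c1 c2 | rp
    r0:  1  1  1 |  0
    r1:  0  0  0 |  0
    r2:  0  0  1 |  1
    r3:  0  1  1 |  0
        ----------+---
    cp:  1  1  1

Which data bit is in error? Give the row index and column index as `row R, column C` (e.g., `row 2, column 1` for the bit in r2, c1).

row 0, column 1

Recompute each row's even parity and compare to rp:
  r0: data parity 1, sent rp 0 → mismatch
  r1: data parity 0, sent rp 0 → ok
  r2: data parity 1, sent rp 1 → ok
  r3: data parity 0, sent rp 0 → ok
Recompute each column's even parity and compare to cp:
  c0: data parity 1, sent cp 1 → ok
  c1: data parity 0, sent cp 1 → mismatch
  c2: data parity 1, sent cp 1 → ok
Exactly one row (r0) and one column (c1) fail → the flipped bit is at their intersection.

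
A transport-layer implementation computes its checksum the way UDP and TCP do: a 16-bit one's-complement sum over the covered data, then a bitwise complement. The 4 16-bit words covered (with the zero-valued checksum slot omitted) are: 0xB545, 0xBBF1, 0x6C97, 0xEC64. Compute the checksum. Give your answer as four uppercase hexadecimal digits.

35CC

One's-complement addition (fold any carry out of bit 15 back into bit 0):
  0xB545 + 0xBBF1 = 0x17136 → wrap carry → 0x7137
  0x7137 + 0x6C97 = 0x0DDCE
  0xDDCE + 0xEC64 = 0x1CA32 → wrap carry → 0xCA33
One's-complement sum = 0xCA33.
Checksum = ~0xCA33 & 0xFFFF = 0x35CC.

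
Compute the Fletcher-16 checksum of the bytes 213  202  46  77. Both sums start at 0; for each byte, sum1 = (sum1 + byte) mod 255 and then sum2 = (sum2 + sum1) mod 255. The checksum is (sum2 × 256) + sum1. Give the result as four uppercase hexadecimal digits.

Running sums (mod 255):
  after byte 0 (213): sum1=213, sum2=213
  after byte 1 (202): sum1=160, sum2=118
  after byte 2 (46): sum1=206, sum2=69
  after byte 3 (77): sum1=28, sum2=97
Checksum = sum2·256 + sum1 = 97·256 + 28 = 24860 = 0x611C.

611C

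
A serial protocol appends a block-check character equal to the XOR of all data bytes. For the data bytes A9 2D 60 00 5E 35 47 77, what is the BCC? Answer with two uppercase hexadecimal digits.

XOR the bytes together:
  start with 0xA9
  0xA9 ⊕ 0x2D = 0x84
  0x84 ⊕ 0x60 = 0xE4
  0xE4 ⊕ 0x00 = 0xE4
  0xE4 ⊕ 0x5E = 0xBA
  0xBA ⊕ 0x35 = 0x8F
  0x8F ⊕ 0x47 = 0xC8
  0xC8 ⊕ 0x77 = 0xBF

BF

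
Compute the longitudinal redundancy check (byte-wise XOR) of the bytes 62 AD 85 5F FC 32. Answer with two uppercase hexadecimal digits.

DB

XOR the bytes together:
  start with 0x62
  0x62 ⊕ 0xAD = 0xCF
  0xCF ⊕ 0x85 = 0x4A
  0x4A ⊕ 0x5F = 0x15
  0x15 ⊕ 0xFC = 0xE9
  0xE9 ⊕ 0x32 = 0xDB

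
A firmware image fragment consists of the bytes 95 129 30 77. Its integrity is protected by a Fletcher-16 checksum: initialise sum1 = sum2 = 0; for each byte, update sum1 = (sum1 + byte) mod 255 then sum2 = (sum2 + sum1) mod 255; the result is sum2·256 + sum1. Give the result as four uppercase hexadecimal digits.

8B4C

Running sums (mod 255):
  after byte 0 (95): sum1=95, sum2=95
  after byte 1 (129): sum1=224, sum2=64
  after byte 2 (30): sum1=254, sum2=63
  after byte 3 (77): sum1=76, sum2=139
Checksum = sum2·256 + sum1 = 139·256 + 76 = 35660 = 0x8B4C.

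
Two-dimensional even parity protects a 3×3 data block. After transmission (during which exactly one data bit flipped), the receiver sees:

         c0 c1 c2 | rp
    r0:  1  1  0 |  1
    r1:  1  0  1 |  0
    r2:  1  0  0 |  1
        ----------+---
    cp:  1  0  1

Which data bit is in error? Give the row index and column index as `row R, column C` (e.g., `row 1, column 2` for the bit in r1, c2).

Recompute each row's even parity and compare to rp:
  r0: data parity 0, sent rp 1 → mismatch
  r1: data parity 0, sent rp 0 → ok
  r2: data parity 1, sent rp 1 → ok
Recompute each column's even parity and compare to cp:
  c0: data parity 1, sent cp 1 → ok
  c1: data parity 1, sent cp 0 → mismatch
  c2: data parity 1, sent cp 1 → ok
Exactly one row (r0) and one column (c1) fail → the flipped bit is at their intersection.

row 0, column 1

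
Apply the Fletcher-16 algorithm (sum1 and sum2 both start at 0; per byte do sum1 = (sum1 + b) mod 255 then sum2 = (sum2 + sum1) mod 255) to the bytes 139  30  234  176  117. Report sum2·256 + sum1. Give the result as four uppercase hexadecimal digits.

C9BA

Running sums (mod 255):
  after byte 0 (139): sum1=139, sum2=139
  after byte 1 (30): sum1=169, sum2=53
  after byte 2 (234): sum1=148, sum2=201
  after byte 3 (176): sum1=69, sum2=15
  after byte 4 (117): sum1=186, sum2=201
Checksum = sum2·256 + sum1 = 201·256 + 186 = 51642 = 0xC9BA.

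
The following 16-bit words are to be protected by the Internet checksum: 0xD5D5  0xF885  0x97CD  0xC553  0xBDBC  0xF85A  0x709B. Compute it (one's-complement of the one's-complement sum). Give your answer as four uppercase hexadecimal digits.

One's-complement addition (fold any carry out of bit 15 back into bit 0):
  0xD5D5 + 0xF885 = 0x1CE5A → wrap carry → 0xCE5B
  0xCE5B + 0x97CD = 0x16628 → wrap carry → 0x6629
  0x6629 + 0xC553 = 0x12B7C → wrap carry → 0x2B7D
  0x2B7D + 0xBDBC = 0x0E939
  0xE939 + 0xF85A = 0x1E193 → wrap carry → 0xE194
  0xE194 + 0x709B = 0x1522F → wrap carry → 0x5230
One's-complement sum = 0x5230.
Checksum = ~0x5230 & 0xFFFF = 0xADCF.

ADCF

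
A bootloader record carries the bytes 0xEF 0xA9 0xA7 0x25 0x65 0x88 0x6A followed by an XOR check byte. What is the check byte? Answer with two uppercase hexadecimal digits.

43

XOR the bytes together:
  start with 0xEF
  0xEF ⊕ 0xA9 = 0x46
  0x46 ⊕ 0xA7 = 0xE1
  0xE1 ⊕ 0x25 = 0xC4
  0xC4 ⊕ 0x65 = 0xA1
  0xA1 ⊕ 0x88 = 0x29
  0x29 ⊕ 0x6A = 0x43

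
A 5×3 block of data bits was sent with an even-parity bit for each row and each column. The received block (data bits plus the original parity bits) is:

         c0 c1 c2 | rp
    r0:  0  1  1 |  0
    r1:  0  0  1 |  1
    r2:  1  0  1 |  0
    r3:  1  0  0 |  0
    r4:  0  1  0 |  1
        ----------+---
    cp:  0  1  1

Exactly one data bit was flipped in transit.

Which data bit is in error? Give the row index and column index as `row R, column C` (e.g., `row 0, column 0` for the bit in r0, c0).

Recompute each row's even parity and compare to rp:
  r0: data parity 0, sent rp 0 → ok
  r1: data parity 1, sent rp 1 → ok
  r2: data parity 0, sent rp 0 → ok
  r3: data parity 1, sent rp 0 → mismatch
  r4: data parity 1, sent rp 1 → ok
Recompute each column's even parity and compare to cp:
  c0: data parity 0, sent cp 0 → ok
  c1: data parity 0, sent cp 1 → mismatch
  c2: data parity 1, sent cp 1 → ok
Exactly one row (r3) and one column (c1) fail → the flipped bit is at their intersection.

row 3, column 1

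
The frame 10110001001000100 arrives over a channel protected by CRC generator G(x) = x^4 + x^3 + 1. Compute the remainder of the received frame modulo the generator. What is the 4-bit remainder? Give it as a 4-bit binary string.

Modulo-2 division of 10110001001000100 by 11001:
  pos 0: 10110 XOR 11001 = 01111
  pos 1: 11110 XOR 11001 = 00111
  pos 3: 11101 XOR 11001 = 00100
  pos 5: 10000 XOR 11001 = 01001
  pos 6: 10011 XOR 11001 = 01010
  pos 7: 10100 XOR 11001 = 01101
  pos 8: 11010 XOR 11001 = 00011
  pos 11: 11010 XOR 11001 = 00011
Remainder = 0110 (nonzero — an error is detected).

0110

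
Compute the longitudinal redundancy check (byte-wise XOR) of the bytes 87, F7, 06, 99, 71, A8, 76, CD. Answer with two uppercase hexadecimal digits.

XOR the bytes together:
  start with 0x87
  0x87 ⊕ 0xF7 = 0x70
  0x70 ⊕ 0x06 = 0x76
  0x76 ⊕ 0x99 = 0xEF
  0xEF ⊕ 0x71 = 0x9E
  0x9E ⊕ 0xA8 = 0x36
  0x36 ⊕ 0x76 = 0x40
  0x40 ⊕ 0xCD = 0x8D

8D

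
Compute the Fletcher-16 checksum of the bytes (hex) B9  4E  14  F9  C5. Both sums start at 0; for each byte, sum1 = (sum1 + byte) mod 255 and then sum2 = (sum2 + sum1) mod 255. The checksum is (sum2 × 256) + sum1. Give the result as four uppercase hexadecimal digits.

Running sums (mod 255):
  after byte 0 (B9): sum1=185, sum2=185
  after byte 1 (4E): sum1=8, sum2=193
  after byte 2 (14): sum1=28, sum2=221
  after byte 3 (F9): sum1=22, sum2=243
  after byte 4 (C5): sum1=219, sum2=207
Checksum = sum2·256 + sum1 = 207·256 + 219 = 53211 = 0xCFDB.

CFDB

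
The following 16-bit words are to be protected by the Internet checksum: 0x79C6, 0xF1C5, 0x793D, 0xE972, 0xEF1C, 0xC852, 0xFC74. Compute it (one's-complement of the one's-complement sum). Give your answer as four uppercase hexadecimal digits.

One's-complement addition (fold any carry out of bit 15 back into bit 0):
  0x79C6 + 0xF1C5 = 0x16B8B → wrap carry → 0x6B8C
  0x6B8C + 0x793D = 0x0E4C9
  0xE4C9 + 0xE972 = 0x1CE3B → wrap carry → 0xCE3C
  0xCE3C + 0xEF1C = 0x1BD58 → wrap carry → 0xBD59
  0xBD59 + 0xC852 = 0x185AB → wrap carry → 0x85AC
  0x85AC + 0xFC74 = 0x18220 → wrap carry → 0x8221
One's-complement sum = 0x8221.
Checksum = ~0x8221 & 0xFFFF = 0x7DDE.

7DDE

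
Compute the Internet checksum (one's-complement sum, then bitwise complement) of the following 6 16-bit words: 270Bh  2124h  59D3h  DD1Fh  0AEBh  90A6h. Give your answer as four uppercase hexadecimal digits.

One's-complement addition (fold any carry out of bit 15 back into bit 0):
  0x270B + 0x2124 = 0x0482F
  0x482F + 0x59D3 = 0x0A202
  0xA202 + 0xDD1F = 0x17F21 → wrap carry → 0x7F22
  0x7F22 + 0x0AEB = 0x08A0D
  0x8A0D + 0x90A6 = 0x11AB3 → wrap carry → 0x1AB4
One's-complement sum = 0x1AB4.
Checksum = ~0x1AB4 & 0xFFFF = 0xE54B.

E54B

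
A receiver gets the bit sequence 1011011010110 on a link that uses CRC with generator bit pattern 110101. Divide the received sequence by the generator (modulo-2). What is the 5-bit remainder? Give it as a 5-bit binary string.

00000

Modulo-2 division of 1011011010110 by 110101:
  pos 0: 101101 XOR 110101 = 011000
  pos 1: 110001 XOR 110101 = 000100
  pos 4: 100010 XOR 110101 = 010111
  pos 5: 101111 XOR 110101 = 011010
  pos 6: 110101 XOR 110101 = 000000
Remainder = 00000 (zero — the frame passes the CRC check).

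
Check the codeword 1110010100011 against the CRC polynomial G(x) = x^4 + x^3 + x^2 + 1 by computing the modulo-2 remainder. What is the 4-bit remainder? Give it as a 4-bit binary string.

Modulo-2 division of 1110010100011 by 11101:
  pos 0: 11100 XOR 11101 = 00001
  pos 4: 11010 XOR 11101 = 00111
  pos 6: 11100 XOR 11101 = 00001
Remainder = 0111 (nonzero — an error is detected).

0111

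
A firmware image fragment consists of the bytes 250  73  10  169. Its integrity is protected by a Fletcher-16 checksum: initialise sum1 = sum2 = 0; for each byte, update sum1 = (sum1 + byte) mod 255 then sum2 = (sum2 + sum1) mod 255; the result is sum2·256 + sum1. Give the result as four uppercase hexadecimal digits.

85F7

Running sums (mod 255):
  after byte 0 (250): sum1=250, sum2=250
  after byte 1 (73): sum1=68, sum2=63
  after byte 2 (10): sum1=78, sum2=141
  after byte 3 (169): sum1=247, sum2=133
Checksum = sum2·256 + sum1 = 133·256 + 247 = 34295 = 0x85F7.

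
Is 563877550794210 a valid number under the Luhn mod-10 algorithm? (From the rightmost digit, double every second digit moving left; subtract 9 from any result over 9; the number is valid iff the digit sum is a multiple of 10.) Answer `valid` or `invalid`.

From the right, keep odd positions and double even positions (subtract 9 from any doubled value over 9):
  doubled (positions 2,4,...): 2 8 5 1 5 7 3 → sum 31
  kept (positions 1,3,...): 0 2 9 0 5 7 3 5 → sum 31
Total = 62.
62 mod 10 = 2, so the number is invalid.

invalid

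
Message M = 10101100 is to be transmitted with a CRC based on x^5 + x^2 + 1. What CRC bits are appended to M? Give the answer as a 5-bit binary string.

Append 5 zeros: 1010110000000. Divide by 100101 (XOR where the leading bit is 1):
  pos 0: 101011 XOR 100101 = 001110
  pos 2: 111000 XOR 100101 = 011101
  pos 3: 111010 XOR 100101 = 011111
  pos 4: 111110 XOR 100101 = 011011
  pos 5: 110110 XOR 100101 = 010011
  pos 6: 100110 XOR 100101 = 000011
Remainder (last 5 bits) = 00110. This is the CRC / FCS.

00110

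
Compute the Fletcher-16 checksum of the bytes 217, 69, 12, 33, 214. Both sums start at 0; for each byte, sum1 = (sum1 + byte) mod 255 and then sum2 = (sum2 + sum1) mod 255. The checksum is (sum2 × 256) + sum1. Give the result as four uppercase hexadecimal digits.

Running sums (mod 255):
  after byte 0 (217): sum1=217, sum2=217
  after byte 1 (69): sum1=31, sum2=248
  after byte 2 (12): sum1=43, sum2=36
  after byte 3 (33): sum1=76, sum2=112
  after byte 4 (214): sum1=35, sum2=147
Checksum = sum2·256 + sum1 = 147·256 + 35 = 37667 = 0x9323.

9323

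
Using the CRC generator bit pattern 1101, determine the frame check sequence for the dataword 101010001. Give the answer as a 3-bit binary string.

Append 3 zeros: 101010001000. Divide by 1101 (XOR where the leading bit is 1):
  pos 0: 1010 XOR 1101 = 0111
  pos 1: 1111 XOR 1101 = 0010
  pos 3: 1000 XOR 1101 = 0101
  pos 4: 1010 XOR 1101 = 0111
  pos 5: 1111 XOR 1101 = 0010
  pos 7: 1000 XOR 1101 = 0101
  pos 8: 1010 XOR 1101 = 0111
Remainder (last 3 bits) = 111. This is the CRC / FCS.

111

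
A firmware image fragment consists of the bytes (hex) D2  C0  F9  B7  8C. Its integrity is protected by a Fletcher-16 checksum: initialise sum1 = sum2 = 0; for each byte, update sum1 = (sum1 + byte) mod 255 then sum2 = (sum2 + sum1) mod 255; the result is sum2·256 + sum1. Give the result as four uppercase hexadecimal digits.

Running sums (mod 255):
  after byte 0 (D2): sum1=210, sum2=210
  after byte 1 (C0): sum1=147, sum2=102
  after byte 2 (F9): sum1=141, sum2=243
  after byte 3 (B7): sum1=69, sum2=57
  after byte 4 (8C): sum1=209, sum2=11
Checksum = sum2·256 + sum1 = 11·256 + 209 = 3025 = 0x0BD1.

0BD1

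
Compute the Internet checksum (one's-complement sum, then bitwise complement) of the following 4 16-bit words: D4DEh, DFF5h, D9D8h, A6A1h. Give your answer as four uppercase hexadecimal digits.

One's-complement addition (fold any carry out of bit 15 back into bit 0):
  0xD4DE + 0xDFF5 = 0x1B4D3 → wrap carry → 0xB4D4
  0xB4D4 + 0xD9D8 = 0x18EAC → wrap carry → 0x8EAD
  0x8EAD + 0xA6A1 = 0x1354E → wrap carry → 0x354F
One's-complement sum = 0x354F.
Checksum = ~0x354F & 0xFFFF = 0xCAB0.

CAB0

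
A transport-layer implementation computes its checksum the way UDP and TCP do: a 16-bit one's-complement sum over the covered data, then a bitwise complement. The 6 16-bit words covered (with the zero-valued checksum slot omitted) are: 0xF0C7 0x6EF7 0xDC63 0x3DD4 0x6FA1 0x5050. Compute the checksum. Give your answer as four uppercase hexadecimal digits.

C616

One's-complement addition (fold any carry out of bit 15 back into bit 0):
  0xF0C7 + 0x6EF7 = 0x15FBE → wrap carry → 0x5FBF
  0x5FBF + 0xDC63 = 0x13C22 → wrap carry → 0x3C23
  0x3C23 + 0x3DD4 = 0x079F7
  0x79F7 + 0x6FA1 = 0x0E998
  0xE998 + 0x5050 = 0x139E8 → wrap carry → 0x39E9
One's-complement sum = 0x39E9.
Checksum = ~0x39E9 & 0xFFFF = 0xC616.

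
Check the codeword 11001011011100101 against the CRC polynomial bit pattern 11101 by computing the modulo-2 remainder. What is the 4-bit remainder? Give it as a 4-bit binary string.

0000

Modulo-2 division of 11001011011100101 by 11101:
  pos 0: 11001 XOR 11101 = 00100
  pos 2: 10001 XOR 11101 = 01100
  pos 3: 11001 XOR 11101 = 00100
  pos 5: 10001 XOR 11101 = 01100
  pos 6: 11001 XOR 11101 = 00100
  pos 8: 10010 XOR 11101 = 01111
  pos 9: 11110 XOR 11101 = 00011
  pos 12: 11101 XOR 11101 = 00000
Remainder = 0000 (zero — the frame passes the CRC check).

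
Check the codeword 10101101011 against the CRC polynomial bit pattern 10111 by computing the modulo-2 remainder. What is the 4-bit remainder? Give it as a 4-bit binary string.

Modulo-2 division of 10101101011 by 10111:
  pos 0: 10101 XOR 10111 = 00010
  pos 3: 10101 XOR 10111 = 00010
  pos 6: 10011 XOR 10111 = 00100
Remainder = 0100 (nonzero — an error is detected).

0100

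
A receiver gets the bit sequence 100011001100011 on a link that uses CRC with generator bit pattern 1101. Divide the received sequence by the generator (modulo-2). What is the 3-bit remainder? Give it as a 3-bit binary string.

110

Modulo-2 division of 100011001100011 by 1101:
  pos 0: 1000 XOR 1101 = 0101
  pos 1: 1011 XOR 1101 = 0110
  pos 2: 1101 XOR 1101 = 0000
  pos 8: 1100 XOR 1101 = 0001
  pos 11: 1011 XOR 1101 = 0110
Remainder = 110 (nonzero — an error is detected).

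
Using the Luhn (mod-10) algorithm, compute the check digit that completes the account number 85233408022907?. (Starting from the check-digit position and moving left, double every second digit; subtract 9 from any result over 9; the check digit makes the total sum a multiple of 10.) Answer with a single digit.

5

Partial digits right→left: 7 0 9 2 2 0 8 0 4 3 3 2 5 8
Double every second digit counting from the check-digit position (so the 1st, 3rd, 5th, ... of the partial from the right).
  doubled (with −9 where >9): 5 9 4 7 8 6 1 → sum 40
  kept as-is: 0 2 0 0 3 2 8 → sum 15
Total = 40 + 15 = 55.
Check digit = (10 − (55 mod 10)) mod 10 = 5.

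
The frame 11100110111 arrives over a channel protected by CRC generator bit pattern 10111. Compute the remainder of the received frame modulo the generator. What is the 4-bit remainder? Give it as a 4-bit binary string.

0000

Modulo-2 division of 11100110111 by 10111:
  pos 0: 11100 XOR 10111 = 01011
  pos 1: 10111 XOR 10111 = 00000
  pos 6: 10111 XOR 10111 = 00000
Remainder = 0000 (zero — the frame passes the CRC check).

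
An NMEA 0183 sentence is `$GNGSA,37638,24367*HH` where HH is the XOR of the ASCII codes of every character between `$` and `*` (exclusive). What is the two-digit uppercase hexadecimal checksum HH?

XOR the ASCII codes of the payload characters:
  'G' = 0x47 → acc = 0x47
  'N' = 0x4E → acc = 0x09
  'G' = 0x47 → acc = 0x4E
  'S' = 0x53 → acc = 0x1D
  'A' = 0x41 → acc = 0x5C
  ',' = 0x2C → acc = 0x70
  '3' = 0x33 → acc = 0x43
  '7' = 0x37 → acc = 0x74
  '6' = 0x36 → acc = 0x42
  '3' = 0x33 → acc = 0x71
  '8' = 0x38 → acc = 0x49
  ',' = 0x2C → acc = 0x65
  '2' = 0x32 → acc = 0x57
  '4' = 0x34 → acc = 0x63
  '3' = 0x33 → acc = 0x50
  '6' = 0x36 → acc = 0x66
  '7' = 0x37 → acc = 0x51
Checksum = 0x51.

51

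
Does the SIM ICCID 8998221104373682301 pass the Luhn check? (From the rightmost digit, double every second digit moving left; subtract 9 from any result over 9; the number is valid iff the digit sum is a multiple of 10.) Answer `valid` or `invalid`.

From the right, keep odd positions and double even positions (subtract 9 from any doubled value over 9):
  doubled (positions 2,4,...): 0 4 3 5 8 2 4 7 9 → sum 42
  kept (positions 1,3,...): 1 3 8 3 3 0 1 2 9 8 → sum 38
Total = 80.
80 mod 10 = 0, so the number is valid.

valid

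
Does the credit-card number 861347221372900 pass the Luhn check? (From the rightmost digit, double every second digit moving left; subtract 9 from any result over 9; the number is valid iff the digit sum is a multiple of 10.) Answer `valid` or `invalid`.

valid

From the right, keep odd positions and double even positions (subtract 9 from any doubled value over 9):
  doubled (positions 2,4,...): 0 4 6 4 5 6 3 → sum 28
  kept (positions 1,3,...): 0 9 7 1 2 4 1 8 → sum 32
Total = 60.
60 mod 10 = 0, so the number is valid.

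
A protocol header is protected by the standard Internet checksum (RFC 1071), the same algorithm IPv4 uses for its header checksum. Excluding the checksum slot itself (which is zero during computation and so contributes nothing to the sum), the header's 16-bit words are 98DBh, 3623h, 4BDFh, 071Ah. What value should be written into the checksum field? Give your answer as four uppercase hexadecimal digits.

DE07

One's-complement addition (fold any carry out of bit 15 back into bit 0):
  0x98DB + 0x3623 = 0x0CEFE
  0xCEFE + 0x4BDF = 0x11ADD → wrap carry → 0x1ADE
  0x1ADE + 0x071A = 0x021F8
One's-complement sum = 0x21F8.
Checksum = ~0x21F8 & 0xFFFF = 0xDE07.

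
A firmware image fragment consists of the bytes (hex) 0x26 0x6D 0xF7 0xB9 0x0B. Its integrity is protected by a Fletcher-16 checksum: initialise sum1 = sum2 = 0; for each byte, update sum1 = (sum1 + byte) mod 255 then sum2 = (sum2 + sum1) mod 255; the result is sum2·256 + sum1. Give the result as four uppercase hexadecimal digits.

DA50

Running sums (mod 255):
  after byte 0 (0x26): sum1=38, sum2=38
  after byte 1 (0x6D): sum1=147, sum2=185
  after byte 2 (0xF7): sum1=139, sum2=69
  after byte 3 (0xB9): sum1=69, sum2=138
  after byte 4 (0x0B): sum1=80, sum2=218
Checksum = sum2·256 + sum1 = 218·256 + 80 = 55888 = 0xDA50.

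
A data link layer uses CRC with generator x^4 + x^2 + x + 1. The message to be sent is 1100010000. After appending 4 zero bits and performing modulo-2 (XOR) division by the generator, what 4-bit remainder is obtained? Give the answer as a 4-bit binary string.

0111

Append 4 zeros: 11000100000000. Divide by 10111 (XOR where the leading bit is 1):
  pos 0: 11000 XOR 10111 = 01111
  pos 1: 11111 XOR 10111 = 01000
  pos 2: 10000 XOR 10111 = 00111
  pos 4: 11100 XOR 10111 = 01011
  pos 5: 10110 XOR 10111 = 00001
  pos 9: 10000 XOR 10111 = 00111
Remainder (last 4 bits) = 0111. This is the CRC / FCS.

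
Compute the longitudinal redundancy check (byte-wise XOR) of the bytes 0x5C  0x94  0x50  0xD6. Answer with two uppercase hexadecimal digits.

4E

XOR the bytes together:
  start with 0x5C
  0x5C ⊕ 0x94 = 0xC8
  0xC8 ⊕ 0x50 = 0x98
  0x98 ⊕ 0xD6 = 0x4E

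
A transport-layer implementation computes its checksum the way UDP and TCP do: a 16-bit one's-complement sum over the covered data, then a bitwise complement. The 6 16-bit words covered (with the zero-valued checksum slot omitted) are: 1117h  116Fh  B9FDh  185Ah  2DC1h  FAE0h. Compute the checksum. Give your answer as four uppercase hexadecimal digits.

E27F

One's-complement addition (fold any carry out of bit 15 back into bit 0):
  0x1117 + 0x116F = 0x02286
  0x2286 + 0xB9FD = 0x0DC83
  0xDC83 + 0x185A = 0x0F4DD
  0xF4DD + 0x2DC1 = 0x1229E → wrap carry → 0x229F
  0x229F + 0xFAE0 = 0x11D7F → wrap carry → 0x1D80
One's-complement sum = 0x1D80.
Checksum = ~0x1D80 & 0xFFFF = 0xE27F.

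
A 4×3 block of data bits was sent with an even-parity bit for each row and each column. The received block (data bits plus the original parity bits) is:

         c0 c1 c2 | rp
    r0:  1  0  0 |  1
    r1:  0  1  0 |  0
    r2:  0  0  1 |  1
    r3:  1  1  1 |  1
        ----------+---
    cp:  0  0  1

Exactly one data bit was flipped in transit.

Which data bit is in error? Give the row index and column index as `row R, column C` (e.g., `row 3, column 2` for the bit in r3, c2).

row 1, column 2

Recompute each row's even parity and compare to rp:
  r0: data parity 1, sent rp 1 → ok
  r1: data parity 1, sent rp 0 → mismatch
  r2: data parity 1, sent rp 1 → ok
  r3: data parity 1, sent rp 1 → ok
Recompute each column's even parity and compare to cp:
  c0: data parity 0, sent cp 0 → ok
  c1: data parity 0, sent cp 0 → ok
  c2: data parity 0, sent cp 1 → mismatch
Exactly one row (r1) and one column (c2) fail → the flipped bit is at their intersection.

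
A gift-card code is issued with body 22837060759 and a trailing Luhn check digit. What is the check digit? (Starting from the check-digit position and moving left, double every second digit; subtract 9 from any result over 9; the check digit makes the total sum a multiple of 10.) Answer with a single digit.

7

Partial digits right→left: 9 5 7 0 6 0 7 3 8 2 2
Double every second digit counting from the check-digit position (so the 1st, 3rd, 5th, ... of the partial from the right).
  doubled (with −9 where >9): 9 5 3 5 7 4 → sum 33
  kept as-is: 5 0 0 3 2 → sum 10
Total = 33 + 10 = 43.
Check digit = (10 − (43 mod 10)) mod 10 = 7.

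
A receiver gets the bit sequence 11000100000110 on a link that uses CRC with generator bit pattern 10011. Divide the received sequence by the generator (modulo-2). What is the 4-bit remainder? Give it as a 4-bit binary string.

Modulo-2 division of 11000100000110 by 10011:
  pos 0: 11000 XOR 10011 = 01011
  pos 1: 10111 XOR 10011 = 00100
  pos 3: 10000 XOR 10011 = 00011
  pos 6: 11000 XOR 10011 = 01011
  pos 7: 10111 XOR 10011 = 00100
  pos 9: 10010 XOR 10011 = 00001
Remainder = 0001 (nonzero — an error is detected).

0001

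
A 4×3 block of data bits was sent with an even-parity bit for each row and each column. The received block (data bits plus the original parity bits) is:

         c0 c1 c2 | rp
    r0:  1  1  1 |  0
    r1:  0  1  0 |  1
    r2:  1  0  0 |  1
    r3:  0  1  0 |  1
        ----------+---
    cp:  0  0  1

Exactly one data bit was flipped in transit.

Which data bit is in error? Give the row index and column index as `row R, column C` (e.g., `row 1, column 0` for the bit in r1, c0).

Recompute each row's even parity and compare to rp:
  r0: data parity 1, sent rp 0 → mismatch
  r1: data parity 1, sent rp 1 → ok
  r2: data parity 1, sent rp 1 → ok
  r3: data parity 1, sent rp 1 → ok
Recompute each column's even parity and compare to cp:
  c0: data parity 0, sent cp 0 → ok
  c1: data parity 1, sent cp 0 → mismatch
  c2: data parity 1, sent cp 1 → ok
Exactly one row (r0) and one column (c1) fail → the flipped bit is at their intersection.

row 0, column 1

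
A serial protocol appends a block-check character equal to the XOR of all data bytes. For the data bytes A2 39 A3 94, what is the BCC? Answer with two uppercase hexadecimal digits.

XOR the bytes together:
  start with 0xA2
  0xA2 ⊕ 0x39 = 0x9B
  0x9B ⊕ 0xA3 = 0x38
  0x38 ⊕ 0x94 = 0xAC

AC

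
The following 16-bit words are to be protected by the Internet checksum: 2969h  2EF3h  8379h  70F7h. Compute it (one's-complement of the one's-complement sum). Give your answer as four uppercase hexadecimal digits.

B332

One's-complement addition (fold any carry out of bit 15 back into bit 0):
  0x2969 + 0x2EF3 = 0x0585C
  0x585C + 0x8379 = 0x0DBD5
  0xDBD5 + 0x70F7 = 0x14CCC → wrap carry → 0x4CCD
One's-complement sum = 0x4CCD.
Checksum = ~0x4CCD & 0xFFFF = 0xB332.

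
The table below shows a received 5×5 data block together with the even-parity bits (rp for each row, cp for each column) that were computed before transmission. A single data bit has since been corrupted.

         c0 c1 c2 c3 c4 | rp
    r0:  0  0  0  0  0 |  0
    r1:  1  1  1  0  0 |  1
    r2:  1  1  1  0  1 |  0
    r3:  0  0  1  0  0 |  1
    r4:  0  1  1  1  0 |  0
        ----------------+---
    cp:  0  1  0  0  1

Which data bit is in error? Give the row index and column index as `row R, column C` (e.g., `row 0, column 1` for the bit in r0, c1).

Recompute each row's even parity and compare to rp:
  r0: data parity 0, sent rp 0 → ok
  r1: data parity 1, sent rp 1 → ok
  r2: data parity 0, sent rp 0 → ok
  r3: data parity 1, sent rp 1 → ok
  r4: data parity 1, sent rp 0 → mismatch
Recompute each column's even parity and compare to cp:
  c0: data parity 0, sent cp 0 → ok
  c1: data parity 1, sent cp 1 → ok
  c2: data parity 0, sent cp 0 → ok
  c3: data parity 1, sent cp 0 → mismatch
  c4: data parity 1, sent cp 1 → ok
Exactly one row (r4) and one column (c3) fail → the flipped bit is at their intersection.

row 4, column 3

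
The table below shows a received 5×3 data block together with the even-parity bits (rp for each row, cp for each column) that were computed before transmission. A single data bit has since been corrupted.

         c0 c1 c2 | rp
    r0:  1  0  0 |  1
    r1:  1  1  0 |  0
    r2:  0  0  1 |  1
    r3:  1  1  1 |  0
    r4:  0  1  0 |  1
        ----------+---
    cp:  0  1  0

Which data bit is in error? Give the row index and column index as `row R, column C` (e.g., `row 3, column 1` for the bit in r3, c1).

row 3, column 0

Recompute each row's even parity and compare to rp:
  r0: data parity 1, sent rp 1 → ok
  r1: data parity 0, sent rp 0 → ok
  r2: data parity 1, sent rp 1 → ok
  r3: data parity 1, sent rp 0 → mismatch
  r4: data parity 1, sent rp 1 → ok
Recompute each column's even parity and compare to cp:
  c0: data parity 1, sent cp 0 → mismatch
  c1: data parity 1, sent cp 1 → ok
  c2: data parity 0, sent cp 0 → ok
Exactly one row (r3) and one column (c0) fail → the flipped bit is at their intersection.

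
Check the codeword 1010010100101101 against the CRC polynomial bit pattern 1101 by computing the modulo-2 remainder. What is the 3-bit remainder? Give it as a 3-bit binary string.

Modulo-2 division of 1010010100101101 by 1101:
  pos 0: 1010 XOR 1101 = 0111
  pos 1: 1110 XOR 1101 = 0011
  pos 3: 1110 XOR 1101 = 0011
  pos 5: 1110 XOR 1101 = 0011
  pos 7: 1101 XOR 1101 = 0000
  pos 12: 1101 XOR 1101 = 0000
Remainder = 000 (zero — the frame passes the CRC check).

000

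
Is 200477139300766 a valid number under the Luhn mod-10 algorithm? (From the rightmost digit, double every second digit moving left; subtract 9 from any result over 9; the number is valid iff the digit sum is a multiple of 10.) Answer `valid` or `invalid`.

From the right, keep odd positions and double even positions (subtract 9 from any doubled value over 9):
  doubled (positions 2,4,...): 3 0 6 6 5 8 0 → sum 28
  kept (positions 1,3,...): 6 7 0 9 1 7 0 2 → sum 32
Total = 60.
60 mod 10 = 0, so the number is valid.

valid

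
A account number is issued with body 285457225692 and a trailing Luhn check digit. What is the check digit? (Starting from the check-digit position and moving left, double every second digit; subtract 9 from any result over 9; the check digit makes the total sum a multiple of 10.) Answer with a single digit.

1

Partial digits right→left: 2 9 6 5 2 2 7 5 4 5 8 2
Double every second digit counting from the check-digit position (so the 1st, 3rd, 5th, ... of the partial from the right).
  doubled (with −9 where >9): 4 3 4 5 8 7 → sum 31
  kept as-is: 9 5 2 5 5 2 → sum 28
Total = 31 + 28 = 59.
Check digit = (10 − (59 mod 10)) mod 10 = 1.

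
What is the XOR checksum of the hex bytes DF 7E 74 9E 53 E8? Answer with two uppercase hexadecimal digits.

F0

XOR the bytes together:
  start with 0xDF
  0xDF ⊕ 0x7E = 0xA1
  0xA1 ⊕ 0x74 = 0xD5
  0xD5 ⊕ 0x9E = 0x4B
  0x4B ⊕ 0x53 = 0x18
  0x18 ⊕ 0xE8 = 0xF0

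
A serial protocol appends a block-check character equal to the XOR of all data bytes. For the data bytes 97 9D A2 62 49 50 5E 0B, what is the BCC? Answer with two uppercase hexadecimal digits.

XOR the bytes together:
  start with 0x97
  0x97 ⊕ 0x9D = 0x0A
  0x0A ⊕ 0xA2 = 0xA8
  0xA8 ⊕ 0x62 = 0xCA
  0xCA ⊕ 0x49 = 0x83
  0x83 ⊕ 0x50 = 0xD3
  0xD3 ⊕ 0x5E = 0x8D
  0x8D ⊕ 0x0B = 0x86

86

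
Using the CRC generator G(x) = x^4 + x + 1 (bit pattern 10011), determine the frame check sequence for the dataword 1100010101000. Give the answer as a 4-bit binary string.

1100

Append 4 zeros: 11000101010000000. Divide by 10011 (XOR where the leading bit is 1):
  pos 0: 11000 XOR 10011 = 01011
  pos 1: 10111 XOR 10011 = 00100
  pos 3: 10001 XOR 10011 = 00010
  pos 6: 10010 XOR 10011 = 00001
  pos 10: 10000 XOR 10011 = 00011
Remainder (last 4 bits) = 1100. This is the CRC / FCS.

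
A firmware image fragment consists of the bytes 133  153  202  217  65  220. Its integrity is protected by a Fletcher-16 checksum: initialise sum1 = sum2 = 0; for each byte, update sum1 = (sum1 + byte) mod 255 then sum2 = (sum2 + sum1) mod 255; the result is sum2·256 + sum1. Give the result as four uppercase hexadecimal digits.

39E1

Running sums (mod 255):
  after byte 0 (133): sum1=133, sum2=133
  after byte 1 (153): sum1=31, sum2=164
  after byte 2 (202): sum1=233, sum2=142
  after byte 3 (217): sum1=195, sum2=82
  after byte 4 (65): sum1=5, sum2=87
  after byte 5 (220): sum1=225, sum2=57
Checksum = sum2·256 + sum1 = 57·256 + 225 = 14817 = 0x39E1.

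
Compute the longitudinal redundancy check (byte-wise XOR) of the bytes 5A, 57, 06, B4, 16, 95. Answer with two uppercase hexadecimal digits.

XOR the bytes together:
  start with 0x5A
  0x5A ⊕ 0x57 = 0x0D
  0x0D ⊕ 0x06 = 0x0B
  0x0B ⊕ 0xB4 = 0xBF
  0xBF ⊕ 0x16 = 0xA9
  0xA9 ⊕ 0x95 = 0x3C

3C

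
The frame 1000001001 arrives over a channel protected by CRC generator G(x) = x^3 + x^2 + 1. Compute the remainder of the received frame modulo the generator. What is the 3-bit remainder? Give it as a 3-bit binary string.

Modulo-2 division of 1000001001 by 1101:
  pos 0: 1000 XOR 1101 = 0101
  pos 1: 1010 XOR 1101 = 0111
  pos 2: 1110 XOR 1101 = 0011
  pos 4: 1110 XOR 1101 = 0011
  pos 6: 1101 XOR 1101 = 0000
Remainder = 000 (zero — the frame passes the CRC check).

000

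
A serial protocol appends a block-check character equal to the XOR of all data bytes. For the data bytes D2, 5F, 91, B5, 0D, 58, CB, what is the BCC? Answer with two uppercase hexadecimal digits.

XOR the bytes together:
  start with 0xD2
  0xD2 ⊕ 0x5F = 0x8D
  0x8D ⊕ 0x91 = 0x1C
  0x1C ⊕ 0xB5 = 0xA9
  0xA9 ⊕ 0x0D = 0xA4
  0xA4 ⊕ 0x58 = 0xFC
  0xFC ⊕ 0xCB = 0x37

37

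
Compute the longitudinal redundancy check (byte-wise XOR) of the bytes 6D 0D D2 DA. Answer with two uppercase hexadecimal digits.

68

XOR the bytes together:
  start with 0x6D
  0x6D ⊕ 0x0D = 0x60
  0x60 ⊕ 0xD2 = 0xB2
  0xB2 ⊕ 0xDA = 0x68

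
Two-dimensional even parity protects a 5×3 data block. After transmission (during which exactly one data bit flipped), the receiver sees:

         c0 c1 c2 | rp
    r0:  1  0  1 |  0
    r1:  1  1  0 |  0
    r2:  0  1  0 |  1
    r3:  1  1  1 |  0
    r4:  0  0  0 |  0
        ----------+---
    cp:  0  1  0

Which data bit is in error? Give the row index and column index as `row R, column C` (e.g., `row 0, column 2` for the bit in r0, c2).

Recompute each row's even parity and compare to rp:
  r0: data parity 0, sent rp 0 → ok
  r1: data parity 0, sent rp 0 → ok
  r2: data parity 1, sent rp 1 → ok
  r3: data parity 1, sent rp 0 → mismatch
  r4: data parity 0, sent rp 0 → ok
Recompute each column's even parity and compare to cp:
  c0: data parity 1, sent cp 0 → mismatch
  c1: data parity 1, sent cp 1 → ok
  c2: data parity 0, sent cp 0 → ok
Exactly one row (r3) and one column (c0) fail → the flipped bit is at their intersection.

row 3, column 0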